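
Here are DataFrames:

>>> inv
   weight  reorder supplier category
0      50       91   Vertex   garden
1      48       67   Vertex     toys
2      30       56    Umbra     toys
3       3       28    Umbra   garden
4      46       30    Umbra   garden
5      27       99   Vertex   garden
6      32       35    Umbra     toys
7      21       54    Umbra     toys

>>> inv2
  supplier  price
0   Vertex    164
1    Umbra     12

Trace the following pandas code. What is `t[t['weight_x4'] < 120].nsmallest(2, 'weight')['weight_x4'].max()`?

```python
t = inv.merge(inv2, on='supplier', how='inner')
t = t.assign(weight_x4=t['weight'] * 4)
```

merge on 'supplier' (how='inner') → 8 rows:
   weight  reorder supplier category  price
0      50       91   Vertex   garden    164
1      48       67   Vertex     toys    164
2      30       56    Umbra     toys     12
3       3       28    Umbra   garden     12
4      46       30    Umbra   garden     12
5      27       99   Vertex   garden    164
6      32       35    Umbra     toys     12
7      21       54    Umbra     toys     12
add column weight_x4 = t['weight'] * 4:
   weight  reorder supplier category  price  weight_x4
0      50       91   Vertex   garden    164        200
1      48       67   Vertex     toys    164        192
2      30       56    Umbra     toys     12        120
3       3       28    Umbra   garden     12         12
4      46       30    Umbra   garden     12        184
5      27       99   Vertex   garden    164        108
6      32       35    Umbra     toys     12        128
7      21       54    Umbra     toys     12         84
filter rows where weight_x4 < 120:
   weight  reorder supplier category  price  weight_x4
3       3       28    Umbra   garden     12         12
5      27       99   Vertex   garden    164        108
7      21       54    Umbra     toys     12         84
take 2 rows with smallest weight:
   weight  reorder supplier category  price  weight_x4
3       3       28    Umbra   garden     12         12
7      21       54    Umbra     toys     12         84
So max() = 84.

84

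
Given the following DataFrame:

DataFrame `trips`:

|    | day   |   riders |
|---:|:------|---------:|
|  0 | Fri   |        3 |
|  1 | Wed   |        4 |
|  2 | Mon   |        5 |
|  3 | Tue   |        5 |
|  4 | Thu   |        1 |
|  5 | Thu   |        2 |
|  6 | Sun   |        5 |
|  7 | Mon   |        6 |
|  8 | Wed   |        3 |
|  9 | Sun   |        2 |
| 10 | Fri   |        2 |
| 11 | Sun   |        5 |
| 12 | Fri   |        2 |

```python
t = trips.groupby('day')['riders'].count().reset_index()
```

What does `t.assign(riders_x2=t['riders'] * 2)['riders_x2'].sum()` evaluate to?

26

group by day, count of riders:
day
Fri    3
Mon    2
Sun    3
Thu    2
Tue    1
Wed    2
Name: riders, dtype: int64
reset_index():
   day  riders
0  Fri       3
1  Mon       2
2  Sun       3
3  Thu       2
4  Tue       1
5  Wed       2
add column riders_x2 = t['riders'] * 2:
   day  riders  riders_x2
0  Fri       3          6
1  Mon       2          4
2  Sun       3          6
3  Thu       2          4
4  Tue       1          2
5  Wed       2          4
sum of column 'riders_x2' → 26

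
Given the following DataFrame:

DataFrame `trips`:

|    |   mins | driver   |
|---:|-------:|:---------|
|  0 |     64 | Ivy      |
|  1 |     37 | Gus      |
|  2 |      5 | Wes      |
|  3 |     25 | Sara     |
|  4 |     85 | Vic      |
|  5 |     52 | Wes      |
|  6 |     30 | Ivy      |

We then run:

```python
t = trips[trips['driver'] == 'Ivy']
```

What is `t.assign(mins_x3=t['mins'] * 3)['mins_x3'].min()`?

filter rows where driver == 'Ivy':
   mins driver
0    64    Ivy
6    30    Ivy
add column mins_x3 = t['mins'] * 3:
   mins driver  mins_x3
0    64    Ivy      192
6    30    Ivy       90
min of column 'mins_x3' → 90

90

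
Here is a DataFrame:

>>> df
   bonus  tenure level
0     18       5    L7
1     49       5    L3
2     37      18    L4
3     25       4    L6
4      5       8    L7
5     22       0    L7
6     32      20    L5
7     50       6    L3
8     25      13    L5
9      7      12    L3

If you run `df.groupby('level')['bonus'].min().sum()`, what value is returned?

group by level, min of bonus:
level
L3     7
L4    37
L5    25
L6    25
L7     5
Name: bonus, dtype: int64
Then the sum of the resulting series: 99

99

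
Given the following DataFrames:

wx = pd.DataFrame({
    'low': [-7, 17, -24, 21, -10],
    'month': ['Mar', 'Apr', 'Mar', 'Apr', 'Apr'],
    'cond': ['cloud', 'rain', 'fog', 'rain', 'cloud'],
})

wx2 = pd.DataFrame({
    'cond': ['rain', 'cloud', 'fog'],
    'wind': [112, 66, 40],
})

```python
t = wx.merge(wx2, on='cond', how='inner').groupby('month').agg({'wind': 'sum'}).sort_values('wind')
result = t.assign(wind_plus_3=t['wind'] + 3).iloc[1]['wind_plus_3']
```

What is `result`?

293

merge on 'cond' (how='inner') → 5 rows:
   low month   cond  wind
0   -7   Mar  cloud    66
1   17   Apr   rain   112
2  -24   Mar    fog    40
3   21   Apr   rain   112
4  -10   Apr  cloud    66
group by month, sum of wind:
       wind
month      
Apr     290
Mar     106
sort by wind:
       wind
month      
Mar     106
Apr     290
add column wind_plus_3 = t['wind'] + 3:
       wind  wind_plus_3
month                   
Mar     106          109
Apr     290          293
Finally, value at position 1, column 'wind_plus_3' = 293.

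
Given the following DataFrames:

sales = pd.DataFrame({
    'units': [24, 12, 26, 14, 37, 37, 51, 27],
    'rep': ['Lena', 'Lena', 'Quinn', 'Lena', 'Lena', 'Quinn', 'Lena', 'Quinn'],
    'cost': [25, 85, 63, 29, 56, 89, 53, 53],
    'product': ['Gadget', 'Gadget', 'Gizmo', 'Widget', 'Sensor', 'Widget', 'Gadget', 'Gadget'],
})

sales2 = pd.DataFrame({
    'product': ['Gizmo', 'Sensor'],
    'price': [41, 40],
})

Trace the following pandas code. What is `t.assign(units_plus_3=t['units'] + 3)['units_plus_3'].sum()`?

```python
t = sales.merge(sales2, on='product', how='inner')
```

merge on 'product' (how='inner') → 2 rows:
   units    rep  cost product  price
0     26  Quinn    63   Gizmo     41
1     37   Lena    56  Sensor     40
add column units_plus_3 = t['units'] + 3:
   units    rep  cost product  price  units_plus_3
0     26  Quinn    63   Gizmo     41            29
1     37   Lena    56  Sensor     40            40

69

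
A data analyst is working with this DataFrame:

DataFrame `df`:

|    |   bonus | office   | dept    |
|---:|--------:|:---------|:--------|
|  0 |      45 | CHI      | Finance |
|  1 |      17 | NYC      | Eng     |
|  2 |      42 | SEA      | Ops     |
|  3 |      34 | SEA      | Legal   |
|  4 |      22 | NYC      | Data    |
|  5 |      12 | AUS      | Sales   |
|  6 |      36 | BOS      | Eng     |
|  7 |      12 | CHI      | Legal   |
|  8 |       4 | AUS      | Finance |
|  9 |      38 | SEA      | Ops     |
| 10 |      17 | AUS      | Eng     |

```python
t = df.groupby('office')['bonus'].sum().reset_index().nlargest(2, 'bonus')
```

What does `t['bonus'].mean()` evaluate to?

85.5

group by office, sum of bonus:
office
AUS     33
BOS     36
CHI     57
NYC     39
SEA    114
Name: bonus, dtype: int64
reset_index():
  office  bonus
0    AUS     33
1    BOS     36
2    CHI     57
3    NYC     39
4    SEA    114
take 2 rows with largest bonus:
  office  bonus
4    SEA    114
2    CHI     57
Then the mean of column 'bonus': 85.5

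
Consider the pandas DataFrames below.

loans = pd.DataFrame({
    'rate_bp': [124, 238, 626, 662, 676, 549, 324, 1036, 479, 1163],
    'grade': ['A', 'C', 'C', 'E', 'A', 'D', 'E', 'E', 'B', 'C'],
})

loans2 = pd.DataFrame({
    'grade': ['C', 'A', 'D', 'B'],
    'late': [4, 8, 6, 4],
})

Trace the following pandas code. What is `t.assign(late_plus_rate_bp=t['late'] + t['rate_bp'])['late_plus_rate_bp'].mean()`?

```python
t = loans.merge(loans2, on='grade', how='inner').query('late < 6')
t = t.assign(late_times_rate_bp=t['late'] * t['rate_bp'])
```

630.5

merge on 'grade' (how='inner') → 7 rows:
   rate_bp grade  late
0      124     A     8
1      238     C     4
2      626     C     4
3      676     A     8
4      549     D     6
5      479     B     4
6     1163     C     4
filter rows where late < 6:
   rate_bp grade  late
1      238     C     4
2      626     C     4
5      479     B     4
6     1163     C     4
add column late_times_rate_bp = t['late'] * t['rate_bp']:
   rate_bp grade  late  late_times_rate_bp
1      238     C     4                 952
2      626     C     4                2504
5      479     B     4                1916
6     1163     C     4                4652
add column late_plus_rate_bp = t['late'] + t['rate_bp']:
   rate_bp grade  late  late_times_rate_bp  late_plus_rate_bp
1      238     C     4                 952                242
2      626     C     4                2504                630
5      479     B     4                1916                483
6     1163     C     4                4652               1167
Finally, mean of column 'late_plus_rate_bp' = 630.5.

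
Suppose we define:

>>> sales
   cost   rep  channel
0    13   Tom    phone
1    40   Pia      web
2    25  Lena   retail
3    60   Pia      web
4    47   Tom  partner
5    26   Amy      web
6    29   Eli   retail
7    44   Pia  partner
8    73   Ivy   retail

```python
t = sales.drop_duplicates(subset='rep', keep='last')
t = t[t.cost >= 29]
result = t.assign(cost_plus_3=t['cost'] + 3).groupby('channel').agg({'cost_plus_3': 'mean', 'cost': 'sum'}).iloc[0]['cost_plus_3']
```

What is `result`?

48.5

drop duplicate rep (keep=last):
   cost   rep  channel
2    25  Lena   retail
4    47   Tom  partner
5    26   Amy      web
6    29   Eli   retail
7    44   Pia  partner
8    73   Ivy   retail
filter rows where cost >= 29:
   cost  rep  channel
4    47  Tom  partner
6    29  Eli   retail
7    44  Pia  partner
8    73  Ivy   retail
add column cost_plus_3 = t['cost'] + 3:
   cost  rep  channel  cost_plus_3
4    47  Tom  partner           50
6    29  Eli   retail           32
7    44  Pia  partner           47
8    73  Ivy   retail           76
group by channel: mean(cost_plus_3), sum(cost):
         cost_plus_3  cost
channel                   
partner         48.5    91
retail          54.0   102
Reading off the value at position 0, column 'cost_plus_3', we get 48.5.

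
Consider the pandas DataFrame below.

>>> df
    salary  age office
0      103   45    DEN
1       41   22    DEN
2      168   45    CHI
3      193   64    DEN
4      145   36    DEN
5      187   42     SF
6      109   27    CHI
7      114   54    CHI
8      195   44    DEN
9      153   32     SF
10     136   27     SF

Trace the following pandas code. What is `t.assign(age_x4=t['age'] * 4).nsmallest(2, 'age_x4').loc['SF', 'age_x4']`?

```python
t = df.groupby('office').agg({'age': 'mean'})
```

group by office, mean of age:
              age
office           
CHI     42.000000
DEN     42.200000
SF      33.666667
add column age_x4 = t['age'] * 4:
              age      age_x4
office                       
CHI     42.000000  168.000000
DEN     42.200000  168.800000
SF      33.666667  134.666667
take 2 rows with smallest age_x4:
              age      age_x4
office                       
SF      33.666667  134.666667
CHI     42.000000  168.000000
Finally, value at row 'SF', column 'age_x4' = 134.666666667.

134.666666667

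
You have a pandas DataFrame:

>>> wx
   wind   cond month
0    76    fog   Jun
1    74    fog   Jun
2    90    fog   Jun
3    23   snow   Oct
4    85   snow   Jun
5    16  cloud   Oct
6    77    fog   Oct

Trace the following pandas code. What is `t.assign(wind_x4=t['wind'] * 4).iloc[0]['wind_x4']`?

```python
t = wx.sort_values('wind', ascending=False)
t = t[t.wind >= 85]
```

360

sort by wind descending:
   wind   cond month
2    90    fog   Jun
4    85   snow   Jun
6    77    fog   Oct
0    76    fog   Jun
1    74    fog   Jun
3    23   snow   Oct
5    16  cloud   Oct
filter rows where wind >= 85:
   wind  cond month
2    90   fog   Jun
4    85  snow   Jun
add column wind_x4 = t['wind'] * 4:
   wind  cond month  wind_x4
2    90   fog   Jun      360
4    85  snow   Jun      340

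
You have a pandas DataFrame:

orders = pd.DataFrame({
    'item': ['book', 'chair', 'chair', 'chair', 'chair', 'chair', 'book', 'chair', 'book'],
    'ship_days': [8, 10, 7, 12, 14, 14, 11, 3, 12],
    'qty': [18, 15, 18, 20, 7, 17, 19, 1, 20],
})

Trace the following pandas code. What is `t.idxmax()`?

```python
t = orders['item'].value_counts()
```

value_counts of item:
item
chair    6
book     3
Name: count, dtype: int64
Hence chair.

chair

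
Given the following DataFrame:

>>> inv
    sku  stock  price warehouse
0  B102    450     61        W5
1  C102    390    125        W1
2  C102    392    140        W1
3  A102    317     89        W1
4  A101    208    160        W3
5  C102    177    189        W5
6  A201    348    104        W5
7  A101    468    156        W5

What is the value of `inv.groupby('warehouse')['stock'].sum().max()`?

group by warehouse, sum of stock:
warehouse
W1    1099
W3     208
W5    1443
Name: stock, dtype: int64

1443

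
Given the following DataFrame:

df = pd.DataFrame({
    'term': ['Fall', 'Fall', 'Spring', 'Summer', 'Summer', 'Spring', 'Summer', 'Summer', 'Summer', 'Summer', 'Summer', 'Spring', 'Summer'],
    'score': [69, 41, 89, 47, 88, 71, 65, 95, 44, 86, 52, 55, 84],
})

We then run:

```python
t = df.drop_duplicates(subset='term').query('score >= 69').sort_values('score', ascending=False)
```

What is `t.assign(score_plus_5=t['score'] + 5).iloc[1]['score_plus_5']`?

drop duplicate term (keep=first):
     term  score
0    Fall     69
2  Spring     89
3  Summer     47
filter rows where score >= 69:
     term  score
0    Fall     69
2  Spring     89
sort by score descending:
     term  score
2  Spring     89
0    Fall     69
add column score_plus_5 = t['score'] + 5:
     term  score  score_plus_5
2  Spring     89            94
0    Fall     69            74
Finally, value at position 1, column 'score_plus_5' = 74.

74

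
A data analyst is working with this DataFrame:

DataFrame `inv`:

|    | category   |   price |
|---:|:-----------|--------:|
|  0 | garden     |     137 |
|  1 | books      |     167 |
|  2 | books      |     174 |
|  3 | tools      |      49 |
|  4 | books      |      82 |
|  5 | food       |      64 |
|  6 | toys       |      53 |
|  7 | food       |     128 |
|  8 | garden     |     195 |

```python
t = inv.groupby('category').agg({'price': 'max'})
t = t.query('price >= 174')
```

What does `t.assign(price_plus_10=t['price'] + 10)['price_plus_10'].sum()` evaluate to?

group by category, max of price:
          price
category       
books       174
food        128
garden      195
tools        49
toys         53
filter rows where price >= 174:
          price
category       
books       174
garden      195
add column price_plus_10 = t['price'] + 10:
          price  price_plus_10
category                      
books       174            184
garden      195            205

389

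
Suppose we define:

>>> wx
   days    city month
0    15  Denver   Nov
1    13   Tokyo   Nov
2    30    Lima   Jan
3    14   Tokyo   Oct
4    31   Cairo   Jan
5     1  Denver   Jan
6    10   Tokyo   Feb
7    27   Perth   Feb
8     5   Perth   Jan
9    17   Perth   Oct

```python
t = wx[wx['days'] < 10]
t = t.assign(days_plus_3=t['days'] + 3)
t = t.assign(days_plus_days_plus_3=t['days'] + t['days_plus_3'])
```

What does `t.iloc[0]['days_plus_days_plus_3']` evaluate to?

filter rows where days < 10:
   days    city month
5     1  Denver   Jan
8     5   Perth   Jan
add column days_plus_3 = t['days'] + 3:
   days    city month  days_plus_3
5     1  Denver   Jan            4
8     5   Perth   Jan            8
add column days_plus_days_plus_3 = t['days'] + t['days_plus_3']:
   days    city month  days_plus_3  days_plus_days_plus_3
5     1  Denver   Jan            4                      5
8     5   Perth   Jan            8                     13
Hence 5.

5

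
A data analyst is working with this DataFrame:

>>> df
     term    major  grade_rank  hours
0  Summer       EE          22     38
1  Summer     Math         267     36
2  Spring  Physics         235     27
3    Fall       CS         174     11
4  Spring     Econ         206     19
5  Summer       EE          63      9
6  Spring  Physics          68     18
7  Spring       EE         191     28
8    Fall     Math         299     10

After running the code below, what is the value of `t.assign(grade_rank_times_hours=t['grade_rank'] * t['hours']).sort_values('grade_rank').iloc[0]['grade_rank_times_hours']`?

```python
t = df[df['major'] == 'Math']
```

9612

filter rows where major == 'Math':
     term major  grade_rank  hours
1  Summer  Math         267     36
8    Fall  Math         299     10
add column grade_rank_times_hours = t['grade_rank'] * t['hours']:
     term major  grade_rank  hours  grade_rank_times_hours
1  Summer  Math         267     36                    9612
8    Fall  Math         299     10                    2990
sort by grade_rank:
     term major  grade_rank  hours  grade_rank_times_hours
1  Summer  Math         267     36                    9612
8    Fall  Math         299     10                    2990
Hence 9612.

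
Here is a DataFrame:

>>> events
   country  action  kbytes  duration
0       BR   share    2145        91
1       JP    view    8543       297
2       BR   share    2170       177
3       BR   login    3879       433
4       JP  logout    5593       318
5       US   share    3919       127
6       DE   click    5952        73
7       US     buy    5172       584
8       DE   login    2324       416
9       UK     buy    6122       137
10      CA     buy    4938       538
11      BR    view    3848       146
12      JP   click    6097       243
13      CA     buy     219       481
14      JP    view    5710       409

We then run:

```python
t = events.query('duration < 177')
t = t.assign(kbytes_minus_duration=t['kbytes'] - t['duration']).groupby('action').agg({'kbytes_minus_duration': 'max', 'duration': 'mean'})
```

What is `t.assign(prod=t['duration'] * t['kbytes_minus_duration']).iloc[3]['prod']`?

filter rows where duration < 177:
   country action  kbytes  duration
0       BR  share    2145        91
5       US  share    3919       127
6       DE  click    5952        73
9       UK    buy    6122       137
11      BR   view    3848       146
add column kbytes_minus_duration = t['kbytes'] - t['duration']:
   country action  kbytes  duration  kbytes_minus_duration
0       BR  share    2145        91                   2054
5       US  share    3919       127                   3792
6       DE  click    5952        73                   5879
9       UK    buy    6122       137                   5985
11      BR   view    3848       146                   3702
group by action: max(kbytes_minus_duration), mean(duration):
        kbytes_minus_duration  duration
action                                 
buy                      5985     137.0
click                    5879      73.0
share                    3792     109.0
view                     3702     146.0
add column prod = t['duration'] * t['kbytes_minus_duration']:
        kbytes_minus_duration  duration      prod
action                                           
buy                      5985     137.0  819945.0
click                    5879      73.0  429167.0
share                    3792     109.0  413328.0
view                     3702     146.0  540492.0
Then the value at position 3, column 'prod': 540492.0

540492.0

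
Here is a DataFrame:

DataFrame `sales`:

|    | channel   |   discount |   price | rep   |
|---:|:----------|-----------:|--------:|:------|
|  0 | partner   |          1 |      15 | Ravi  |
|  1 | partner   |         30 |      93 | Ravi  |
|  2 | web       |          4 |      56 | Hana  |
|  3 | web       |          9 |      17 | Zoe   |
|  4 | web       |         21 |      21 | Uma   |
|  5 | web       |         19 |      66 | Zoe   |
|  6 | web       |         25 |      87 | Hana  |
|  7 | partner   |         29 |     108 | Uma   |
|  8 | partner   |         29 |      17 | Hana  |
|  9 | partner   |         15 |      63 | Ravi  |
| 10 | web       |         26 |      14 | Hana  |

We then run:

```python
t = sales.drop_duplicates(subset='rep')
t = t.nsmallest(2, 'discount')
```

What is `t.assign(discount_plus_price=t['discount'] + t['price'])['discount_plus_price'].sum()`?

76

drop duplicate rep (keep=first):
   channel  discount  price   rep
0  partner         1     15  Ravi
2      web         4     56  Hana
3      web         9     17   Zoe
4      web        21     21   Uma
take 2 rows with smallest discount:
   channel  discount  price   rep
0  partner         1     15  Ravi
2      web         4     56  Hana
add column discount_plus_price = t['discount'] + t['price']:
   channel  discount  price   rep  discount_plus_price
0  partner         1     15  Ravi                   16
2      web         4     56  Hana                   60
So sum() = 76.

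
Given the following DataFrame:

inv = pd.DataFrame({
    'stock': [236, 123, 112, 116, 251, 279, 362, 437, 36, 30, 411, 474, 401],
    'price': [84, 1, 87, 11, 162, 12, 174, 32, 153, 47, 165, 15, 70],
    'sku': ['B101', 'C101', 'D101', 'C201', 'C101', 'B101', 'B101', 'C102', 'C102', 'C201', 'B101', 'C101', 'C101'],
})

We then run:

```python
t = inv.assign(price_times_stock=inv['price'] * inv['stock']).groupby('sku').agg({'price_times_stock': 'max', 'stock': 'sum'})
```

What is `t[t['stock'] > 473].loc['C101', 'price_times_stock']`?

add column price_times_stock = inv['price'] * inv['stock']:
    stock  price   sku  price_times_stock
0     236     84  B101              19824
1     123      1  C101                123
2     112     87  D101               9744
3     116     11  C201               1276
4     251    162  C101              40662
5     279     12  B101               3348
6     362    174  B101              62988
7     437     32  C102              13984
8      36    153  C102               5508
9      30     47  C201               1410
10    411    165  B101              67815
11    474     15  C101               7110
12    401     70  C101              28070
group by sku: max(price_times_stock), sum(stock):
      price_times_stock  stock
sku                           
B101              67815   1288
C101              40662   1249
C102              13984    473
C201               1410    146
D101               9744    112
filter rows where stock > 473:
      price_times_stock  stock
sku                           
B101              67815   1288
C101              40662   1249

40662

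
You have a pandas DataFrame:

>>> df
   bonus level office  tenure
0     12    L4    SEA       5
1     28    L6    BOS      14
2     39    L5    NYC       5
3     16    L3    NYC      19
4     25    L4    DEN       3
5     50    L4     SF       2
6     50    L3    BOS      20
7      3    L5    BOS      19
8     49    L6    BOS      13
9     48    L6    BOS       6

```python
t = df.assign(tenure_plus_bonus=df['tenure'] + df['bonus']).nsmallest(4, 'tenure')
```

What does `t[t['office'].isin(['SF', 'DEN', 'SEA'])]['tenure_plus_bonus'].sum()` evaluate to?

add column tenure_plus_bonus = df['tenure'] + df['bonus']:
   bonus level office  tenure  tenure_plus_bonus
0     12    L4    SEA       5                 17
1     28    L6    BOS      14                 42
2     39    L5    NYC       5                 44
3     16    L3    NYC      19                 35
4     25    L4    DEN       3                 28
5     50    L4     SF       2                 52
6     50    L3    BOS      20                 70
7      3    L5    BOS      19                 22
8     49    L6    BOS      13                 62
9     48    L6    BOS       6                 54
take 4 rows with smallest tenure:
   bonus level office  tenure  tenure_plus_bonus
5     50    L4     SF       2                 52
4     25    L4    DEN       3                 28
0     12    L4    SEA       5                 17
2     39    L5    NYC       5                 44
filter rows where office in ['SF', 'DEN', 'SEA']:
   bonus level office  tenure  tenure_plus_bonus
5     50    L4     SF       2                 52
4     25    L4    DEN       3                 28
0     12    L4    SEA       5                 17
sum of column 'tenure_plus_bonus' → 97

97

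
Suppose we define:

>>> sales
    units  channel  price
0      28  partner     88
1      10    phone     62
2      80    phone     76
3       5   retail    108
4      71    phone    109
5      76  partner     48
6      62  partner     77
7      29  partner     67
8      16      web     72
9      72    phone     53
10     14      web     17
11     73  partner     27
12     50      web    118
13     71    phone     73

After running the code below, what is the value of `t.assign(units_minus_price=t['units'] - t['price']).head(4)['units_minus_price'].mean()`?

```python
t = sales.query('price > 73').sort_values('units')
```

filter rows where price > 73:
    units  channel  price
0      28  partner     88
2      80    phone     76
3       5   retail    108
4      71    phone    109
6      62  partner     77
12     50      web    118
sort by units:
    units  channel  price
3       5   retail    108
0      28  partner     88
12     50      web    118
6      62  partner     77
4      71    phone    109
2      80    phone     76
add column units_minus_price = t['units'] - t['price']:
    units  channel  price  units_minus_price
3       5   retail    108               -103
0      28  partner     88                -60
12     50      web    118                -68
6      62  partner     77                -15
4      71    phone    109                -38
2      80    phone     76                  4
take first 4 rows:
    units  channel  price  units_minus_price
3       5   retail    108               -103
0      28  partner     88                -60
12     50      web    118                -68
6      62  partner     77                -15

-61.5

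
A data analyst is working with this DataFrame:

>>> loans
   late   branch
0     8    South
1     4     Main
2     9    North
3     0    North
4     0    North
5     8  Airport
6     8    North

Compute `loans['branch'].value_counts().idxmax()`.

North

value_counts of branch:
branch
North      4
South      1
Main       1
Airport    1
Name: count, dtype: int64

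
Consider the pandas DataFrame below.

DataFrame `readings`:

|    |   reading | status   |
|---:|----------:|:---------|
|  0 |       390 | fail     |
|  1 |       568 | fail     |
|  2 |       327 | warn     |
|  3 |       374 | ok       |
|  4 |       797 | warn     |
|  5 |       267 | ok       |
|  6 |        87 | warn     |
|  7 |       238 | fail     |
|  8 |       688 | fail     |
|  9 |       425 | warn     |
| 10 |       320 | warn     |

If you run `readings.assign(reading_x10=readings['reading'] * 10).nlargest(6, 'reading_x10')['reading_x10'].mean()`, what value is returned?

5403.33333333

add column reading_x10 = readings['reading'] * 10:
    reading status  reading_x10
0       390   fail         3900
1       568   fail         5680
2       327   warn         3270
3       374     ok         3740
4       797   warn         7970
5       267     ok         2670
6        87   warn          870
7       238   fail         2380
8       688   fail         6880
9       425   warn         4250
10      320   warn         3200
take 6 rows with largest reading_x10:
   reading status  reading_x10
4      797   warn         7970
8      688   fail         6880
1      568   fail         5680
9      425   warn         4250
0      390   fail         3900
3      374     ok         3740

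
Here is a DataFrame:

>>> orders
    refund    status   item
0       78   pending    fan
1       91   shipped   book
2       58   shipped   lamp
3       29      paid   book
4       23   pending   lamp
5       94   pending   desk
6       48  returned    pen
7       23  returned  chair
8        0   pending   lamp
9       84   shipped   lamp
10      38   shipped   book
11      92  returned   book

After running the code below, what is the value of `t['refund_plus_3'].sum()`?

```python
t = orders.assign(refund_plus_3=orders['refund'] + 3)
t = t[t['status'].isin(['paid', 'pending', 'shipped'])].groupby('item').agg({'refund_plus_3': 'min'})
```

213

add column refund_plus_3 = orders['refund'] + 3:
    refund    status   item  refund_plus_3
0       78   pending    fan             81
1       91   shipped   book             94
2       58   shipped   lamp             61
3       29      paid   book             32
4       23   pending   lamp             26
5       94   pending   desk             97
6       48  returned    pen             51
7       23  returned  chair             26
8        0   pending   lamp              3
9       84   shipped   lamp             87
10      38   shipped   book             41
11      92  returned   book             95
filter rows where status in ['paid', 'pending', 'shipped']:
    refund   status  item  refund_plus_3
0       78  pending   fan             81
1       91  shipped  book             94
2       58  shipped  lamp             61
3       29     paid  book             32
4       23  pending  lamp             26
5       94  pending  desk             97
8        0  pending  lamp              3
9       84  shipped  lamp             87
10      38  shipped  book             41
group by item, min of refund_plus_3:
      refund_plus_3
item               
book             32
desk             97
fan              81
lamp              3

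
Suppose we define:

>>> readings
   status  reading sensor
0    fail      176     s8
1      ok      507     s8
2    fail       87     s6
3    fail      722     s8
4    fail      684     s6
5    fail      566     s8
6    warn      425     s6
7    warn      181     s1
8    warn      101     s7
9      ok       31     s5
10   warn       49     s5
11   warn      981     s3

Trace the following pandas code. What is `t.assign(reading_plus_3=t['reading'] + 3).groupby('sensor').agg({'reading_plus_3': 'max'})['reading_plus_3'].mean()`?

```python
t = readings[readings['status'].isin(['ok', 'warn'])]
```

filter rows where status in ['ok', 'warn']:
   status  reading sensor
1      ok      507     s8
6    warn      425     s6
7    warn      181     s1
8    warn      101     s7
9      ok       31     s5
10   warn       49     s5
11   warn      981     s3
add column reading_plus_3 = t['reading'] + 3:
   status  reading sensor  reading_plus_3
1      ok      507     s8             510
6    warn      425     s6             428
7    warn      181     s1             184
8    warn      101     s7             104
9      ok       31     s5              34
10   warn       49     s5              52
11   warn      981     s3             984
group by sensor, max of reading_plus_3:
        reading_plus_3
sensor                
s1                 184
s3                 984
s5                  52
s6                 428
s7                 104
s8                 510
mean of column 'reading_plus_3' → 377.0

377.0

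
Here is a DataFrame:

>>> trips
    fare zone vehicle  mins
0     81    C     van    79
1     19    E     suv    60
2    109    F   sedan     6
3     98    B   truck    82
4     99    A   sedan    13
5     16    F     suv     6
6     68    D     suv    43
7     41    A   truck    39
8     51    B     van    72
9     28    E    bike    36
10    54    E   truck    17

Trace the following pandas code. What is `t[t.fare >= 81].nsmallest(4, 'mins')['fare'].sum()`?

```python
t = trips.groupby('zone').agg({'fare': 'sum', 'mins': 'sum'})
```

group by zone: sum(fare), sum(mins):
      fare  mins
zone            
A      140    52
B      149   154
C       81    79
D       68    43
E      101   113
F      125    12
filter rows where fare >= 81:
      fare  mins
zone            
A      140    52
B      149   154
C       81    79
E      101   113
F      125    12
take 4 rows with smallest mins:
      fare  mins
zone            
F      125    12
A      140    52
C       81    79
E      101   113

447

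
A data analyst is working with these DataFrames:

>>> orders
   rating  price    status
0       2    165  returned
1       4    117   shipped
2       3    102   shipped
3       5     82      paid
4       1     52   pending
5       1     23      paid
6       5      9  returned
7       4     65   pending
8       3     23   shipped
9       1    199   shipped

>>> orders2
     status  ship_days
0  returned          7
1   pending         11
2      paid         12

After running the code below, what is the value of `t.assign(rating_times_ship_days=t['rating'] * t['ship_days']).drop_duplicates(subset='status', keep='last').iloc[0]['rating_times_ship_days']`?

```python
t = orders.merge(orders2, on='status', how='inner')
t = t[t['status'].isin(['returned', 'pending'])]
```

35

merge on 'status' (how='inner') → 6 rows:
   rating  price    status  ship_days
0       2    165  returned          7
1       5     82      paid         12
2       1     52   pending         11
3       1     23      paid         12
4       5      9  returned          7
5       4     65   pending         11
filter rows where status in ['returned', 'pending']:
   rating  price    status  ship_days
0       2    165  returned          7
2       1     52   pending         11
4       5      9  returned          7
5       4     65   pending         11
add column rating_times_ship_days = t['rating'] * t['ship_days']:
   rating  price    status  ship_days  rating_times_ship_days
0       2    165  returned          7                      14
2       1     52   pending         11                      11
4       5      9  returned          7                      35
5       4     65   pending         11                      44
drop duplicate status (keep=last):
   rating  price    status  ship_days  rating_times_ship_days
4       5      9  returned          7                      35
5       4     65   pending         11                      44
Finally, value at position 0, column 'rating_times_ship_days' = 35.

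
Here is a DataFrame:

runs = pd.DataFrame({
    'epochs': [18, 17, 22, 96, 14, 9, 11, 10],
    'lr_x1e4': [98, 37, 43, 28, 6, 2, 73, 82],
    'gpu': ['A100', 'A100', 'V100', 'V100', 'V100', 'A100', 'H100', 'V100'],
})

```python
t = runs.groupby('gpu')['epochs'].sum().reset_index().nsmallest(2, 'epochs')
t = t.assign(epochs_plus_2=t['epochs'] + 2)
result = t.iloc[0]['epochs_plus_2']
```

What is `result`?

13

group by gpu, sum of epochs:
gpu
A100     44
H100     11
V100    142
Name: epochs, dtype: int64
reset_index():
    gpu  epochs
0  A100      44
1  H100      11
2  V100     142
take 2 rows with smallest epochs:
    gpu  epochs
1  H100      11
0  A100      44
add column epochs_plus_2 = t['epochs'] + 2:
    gpu  epochs  epochs_plus_2
1  H100      11             13
0  A100      44             46
Taking the value at position 0, column 'epochs_plus_2' gives 13.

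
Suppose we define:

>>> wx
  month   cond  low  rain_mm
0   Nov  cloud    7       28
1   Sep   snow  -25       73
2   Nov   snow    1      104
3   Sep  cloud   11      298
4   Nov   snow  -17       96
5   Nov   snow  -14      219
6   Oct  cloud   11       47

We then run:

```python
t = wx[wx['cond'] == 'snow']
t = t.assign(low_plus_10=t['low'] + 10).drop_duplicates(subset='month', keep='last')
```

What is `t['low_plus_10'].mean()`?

-9.5

filter rows where cond == 'snow':
  month  cond  low  rain_mm
1   Sep  snow  -25       73
2   Nov  snow    1      104
4   Nov  snow  -17       96
5   Nov  snow  -14      219
add column low_plus_10 = t['low'] + 10:
  month  cond  low  rain_mm  low_plus_10
1   Sep  snow  -25       73          -15
2   Nov  snow    1      104           11
4   Nov  snow  -17       96           -7
5   Nov  snow  -14      219           -4
drop duplicate month (keep=last):
  month  cond  low  rain_mm  low_plus_10
1   Sep  snow  -25       73          -15
5   Nov  snow  -14      219           -4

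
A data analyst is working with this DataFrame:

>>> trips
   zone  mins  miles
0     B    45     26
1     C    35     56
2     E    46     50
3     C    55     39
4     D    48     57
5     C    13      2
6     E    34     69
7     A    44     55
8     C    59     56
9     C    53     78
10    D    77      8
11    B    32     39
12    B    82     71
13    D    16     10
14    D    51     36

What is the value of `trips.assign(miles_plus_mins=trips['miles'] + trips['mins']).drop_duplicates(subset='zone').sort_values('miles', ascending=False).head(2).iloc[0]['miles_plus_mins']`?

105

add column miles_plus_mins = trips['miles'] + trips['mins']:
   zone  mins  miles  miles_plus_mins
0     B    45     26               71
1     C    35     56               91
2     E    46     50               96
3     C    55     39               94
4     D    48     57              105
5     C    13      2               15
6     E    34     69              103
7     A    44     55               99
8     C    59     56              115
9     C    53     78              131
10    D    77      8               85
11    B    32     39               71
12    B    82     71              153
13    D    16     10               26
14    D    51     36               87
drop duplicate zone (keep=first):
  zone  mins  miles  miles_plus_mins
0    B    45     26               71
1    C    35     56               91
2    E    46     50               96
4    D    48     57              105
7    A    44     55               99
sort by miles descending:
  zone  mins  miles  miles_plus_mins
4    D    48     57              105
1    C    35     56               91
7    A    44     55               99
2    E    46     50               96
0    B    45     26               71
take first 2 rows:
  zone  mins  miles  miles_plus_mins
4    D    48     57              105
1    C    35     56               91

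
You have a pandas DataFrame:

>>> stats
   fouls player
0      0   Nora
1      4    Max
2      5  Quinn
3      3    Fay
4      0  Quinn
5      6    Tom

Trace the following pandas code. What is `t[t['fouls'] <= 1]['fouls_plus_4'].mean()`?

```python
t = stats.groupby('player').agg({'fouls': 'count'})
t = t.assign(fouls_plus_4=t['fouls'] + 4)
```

5.0

group by player, count of fouls:
        fouls
player       
Fay         1
Max         1
Nora        1
Quinn       2
Tom         1
add column fouls_plus_4 = t['fouls'] + 4:
        fouls  fouls_plus_4
player                     
Fay         1             5
Max         1             5
Nora        1             5
Quinn       2             6
Tom         1             5
filter rows where fouls <= 1:
        fouls  fouls_plus_4
player                     
Fay         1             5
Max         1             5
Nora        1             5
Tom         1             5
Taking the mean of column 'fouls_plus_4' gives 5.0.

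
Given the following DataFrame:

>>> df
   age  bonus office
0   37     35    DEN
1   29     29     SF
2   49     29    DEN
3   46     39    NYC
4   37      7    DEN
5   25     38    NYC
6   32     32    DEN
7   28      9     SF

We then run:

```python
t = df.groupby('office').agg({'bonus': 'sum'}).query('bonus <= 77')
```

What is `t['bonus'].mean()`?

group by office, sum of bonus:
        bonus
office       
DEN       103
NYC        77
SF         38
filter rows where bonus <= 77:
        bonus
office       
NYC        77
SF         38

57.5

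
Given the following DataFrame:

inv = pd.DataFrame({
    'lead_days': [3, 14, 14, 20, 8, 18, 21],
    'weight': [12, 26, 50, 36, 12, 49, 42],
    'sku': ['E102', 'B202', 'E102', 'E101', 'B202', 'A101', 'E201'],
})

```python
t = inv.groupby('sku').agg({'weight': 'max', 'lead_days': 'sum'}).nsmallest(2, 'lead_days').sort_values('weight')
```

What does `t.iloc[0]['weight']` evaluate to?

49

group by sku: max(weight), sum(lead_days):
      weight  lead_days
sku                    
A101      49         18
B202      26         22
E101      36         20
E102      50         17
E201      42         21
take 2 rows with smallest lead_days:
      weight  lead_days
sku                    
E102      50         17
A101      49         18
sort by weight:
      weight  lead_days
sku                    
A101      49         18
E102      50         17
Taking the value at position 0, column 'weight' gives 49.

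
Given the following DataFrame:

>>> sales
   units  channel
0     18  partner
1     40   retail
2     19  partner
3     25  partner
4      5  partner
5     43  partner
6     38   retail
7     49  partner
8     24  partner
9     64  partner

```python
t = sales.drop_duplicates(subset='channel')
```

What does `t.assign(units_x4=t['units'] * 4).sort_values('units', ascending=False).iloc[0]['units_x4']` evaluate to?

drop duplicate channel (keep=first):
   units  channel
0     18  partner
1     40   retail
add column units_x4 = t['units'] * 4:
   units  channel  units_x4
0     18  partner        72
1     40   retail       160
sort by units descending:
   units  channel  units_x4
1     40   retail       160
0     18  partner        72
value at position 0, column 'units_x4' → 160

160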